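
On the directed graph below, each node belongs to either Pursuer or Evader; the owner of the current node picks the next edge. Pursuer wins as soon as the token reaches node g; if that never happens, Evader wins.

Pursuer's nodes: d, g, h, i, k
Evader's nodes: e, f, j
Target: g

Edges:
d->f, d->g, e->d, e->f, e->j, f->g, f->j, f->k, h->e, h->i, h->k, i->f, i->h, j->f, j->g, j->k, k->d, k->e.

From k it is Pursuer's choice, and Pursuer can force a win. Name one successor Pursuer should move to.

A0 = {g}
A1: add {d} — d (Pursuer) has d→g.
A2: add {k} — k (Pursuer) has k→d.
A3: add {h} — h (Pursuer) has h→k.
A4: add {i} — i (Pursuer) has i→h.
A5 = A4; e.g. e (Evader) can still go to f. Fixed point.
From k, successor d is in the attractor (rank 1); the other successor e is not.

d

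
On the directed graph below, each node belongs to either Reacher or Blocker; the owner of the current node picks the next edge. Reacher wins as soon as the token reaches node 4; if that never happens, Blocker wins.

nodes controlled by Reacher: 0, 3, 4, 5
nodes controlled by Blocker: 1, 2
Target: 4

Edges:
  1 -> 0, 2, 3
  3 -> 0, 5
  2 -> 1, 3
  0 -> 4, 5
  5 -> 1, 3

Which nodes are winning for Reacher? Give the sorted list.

A0 = {4}
A1: add {0} — 0 (Reacher) has 0→4.
A2: add {3} — 3 (Reacher) has 3→0.
A3: add {5} — 5 (Reacher) has 5→3.
A4 = A3; e.g. 1 (Blocker) can still go to 2. Fixed point.
Reacher's winning region = {0, 3, 4, 5}.

0, 3, 4, 5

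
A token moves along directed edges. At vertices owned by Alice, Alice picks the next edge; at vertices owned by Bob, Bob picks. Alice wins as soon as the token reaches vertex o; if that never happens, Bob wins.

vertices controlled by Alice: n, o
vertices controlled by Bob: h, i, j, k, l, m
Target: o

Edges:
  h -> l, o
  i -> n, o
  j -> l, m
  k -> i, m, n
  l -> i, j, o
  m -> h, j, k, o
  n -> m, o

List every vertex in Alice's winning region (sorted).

A0 = {o}
A1: add {n} — n (Alice) has n→o.
A2: add {i} — i (Bob): all of {n, o} already in.
A3 = A2; e.g. h (Bob) can still go to l. Fixed point.
Alice's winning region = {i, n, o}.

i, n, o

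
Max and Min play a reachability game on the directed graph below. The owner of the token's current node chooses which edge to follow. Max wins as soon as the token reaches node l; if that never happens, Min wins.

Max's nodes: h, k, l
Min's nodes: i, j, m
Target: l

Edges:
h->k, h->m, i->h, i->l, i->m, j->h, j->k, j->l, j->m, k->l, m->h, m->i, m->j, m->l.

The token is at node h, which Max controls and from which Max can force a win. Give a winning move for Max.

A0 = {l}
A1: add {k} — k (Max) has k→l.
A2: add {h} — h (Max) has h→k.
A3 = A2; e.g. i (Min) can still go to m. Fixed point.
From h, successor k is in the attractor (rank 1); the other successor m is not.

k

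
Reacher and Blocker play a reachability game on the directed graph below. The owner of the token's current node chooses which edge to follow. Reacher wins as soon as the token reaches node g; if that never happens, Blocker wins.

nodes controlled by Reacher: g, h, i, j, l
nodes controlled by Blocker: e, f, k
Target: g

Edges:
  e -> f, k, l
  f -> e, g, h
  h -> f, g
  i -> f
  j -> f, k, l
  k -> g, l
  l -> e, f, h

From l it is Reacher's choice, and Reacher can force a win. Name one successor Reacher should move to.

A0 = {g}
A1: add {h} — h (Reacher) has h→g.
A2: add {l} — l (Reacher) has l→h.
A3: add {j, k} — j (Reacher) has j→l; k (Blocker): all of {g, l} already in.
A4 = A3; e.g. e (Blocker) can still go to f. Fixed point.
From l, successor h is in the attractor (rank 1); the other successors e, f are not.

h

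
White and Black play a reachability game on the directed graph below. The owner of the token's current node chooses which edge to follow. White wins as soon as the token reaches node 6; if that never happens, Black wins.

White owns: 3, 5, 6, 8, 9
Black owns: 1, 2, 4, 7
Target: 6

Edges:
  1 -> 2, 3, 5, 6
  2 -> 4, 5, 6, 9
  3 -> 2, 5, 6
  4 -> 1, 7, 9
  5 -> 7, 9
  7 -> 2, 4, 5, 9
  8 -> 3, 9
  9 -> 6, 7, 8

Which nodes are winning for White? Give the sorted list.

3, 5, 6, 8, 9

A0 = {6}
A1: add {3, 9} — 3 (White) has 3→6; 9 (White) has 9→6.
A2: add {5, 8} — 5 (White) has 5→9; 8 (White) has 8→3.
A3 = A2; e.g. 1 (Black) can still go to 2. Fixed point.
White's winning region = {3, 5, 6, 8, 9}.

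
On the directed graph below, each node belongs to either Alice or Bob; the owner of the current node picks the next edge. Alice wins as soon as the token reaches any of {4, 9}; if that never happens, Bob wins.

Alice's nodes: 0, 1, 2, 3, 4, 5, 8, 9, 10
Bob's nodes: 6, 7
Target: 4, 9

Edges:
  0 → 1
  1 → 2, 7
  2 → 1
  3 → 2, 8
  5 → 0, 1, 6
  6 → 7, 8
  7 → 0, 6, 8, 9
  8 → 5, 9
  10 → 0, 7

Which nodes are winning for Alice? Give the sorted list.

3, 4, 8, 9

A0 = {4, 9}
A1: add {8} — 8 (Alice) has 8→9.
A2: add {3} — 3 (Alice) has 3→8.
A3 = A2; e.g. 0 (Alice) has no edge into A2. Fixed point.
Alice's winning region = {3, 4, 8, 9}.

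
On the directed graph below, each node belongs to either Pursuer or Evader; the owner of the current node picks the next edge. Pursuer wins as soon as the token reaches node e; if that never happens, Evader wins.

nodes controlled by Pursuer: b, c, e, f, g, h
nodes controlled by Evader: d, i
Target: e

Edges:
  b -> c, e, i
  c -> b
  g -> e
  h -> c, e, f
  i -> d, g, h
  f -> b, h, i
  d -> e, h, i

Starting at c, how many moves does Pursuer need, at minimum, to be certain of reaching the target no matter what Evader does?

A0 = {e}
A1: add {b, g, h} — b (Pursuer) has b→e; g (Pursuer) has g→e; h (Pursuer) has h→e.
A2: add {c, f} — c (Pursuer) has c→b; f (Pursuer) has f→b.
A3 = A2; e.g. d (Evader) can still go to i. Fixed point.
c enters the attractor at level 2, so Pursuer can force the target in 2 moves from there.

2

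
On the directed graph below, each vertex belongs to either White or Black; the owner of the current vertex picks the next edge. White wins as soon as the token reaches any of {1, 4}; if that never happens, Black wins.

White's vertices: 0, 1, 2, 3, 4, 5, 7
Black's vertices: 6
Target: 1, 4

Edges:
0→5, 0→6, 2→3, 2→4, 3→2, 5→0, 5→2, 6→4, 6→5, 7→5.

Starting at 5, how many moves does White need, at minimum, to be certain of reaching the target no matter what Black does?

A0 = {1, 4}
A1: add {2} — 2 (White) has 2→4.
A2: add {3, 5} — 3 (White) has 3→2; 5 (White) has 5→2.
5 enters the attractor at level 2, so White can force the target in 2 moves from there.

2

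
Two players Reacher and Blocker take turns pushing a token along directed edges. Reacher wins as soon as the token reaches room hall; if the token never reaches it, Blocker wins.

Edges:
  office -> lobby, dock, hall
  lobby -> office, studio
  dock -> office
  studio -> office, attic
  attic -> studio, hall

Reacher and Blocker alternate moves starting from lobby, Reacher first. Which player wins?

Reacher

Track states (vertex, player-to-move).
A0 = {(hall,Reacher), (hall,Blocker)}
A1: add {(office,Reacher), (attic,Reacher)}.
A2: add {(dock,Blocker), (studio,Blocker)}.
A3: add {(lobby,Reacher)}.
(lobby,Reacher) ∈ A3 ⇒ Reacher forces the target.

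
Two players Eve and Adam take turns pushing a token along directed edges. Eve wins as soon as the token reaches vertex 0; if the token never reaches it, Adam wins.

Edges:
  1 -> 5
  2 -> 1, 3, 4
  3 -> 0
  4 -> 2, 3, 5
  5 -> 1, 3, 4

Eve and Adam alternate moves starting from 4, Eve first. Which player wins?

Track states (vertex, player-to-move).
A0 = {(0,Eve), (0,Adam)}
A1: add {(3,Eve), (3,Adam)}.
A2: add {(2,Eve), (4,Eve), (5,Eve)}.
(4,Eve) ∈ A2 ⇒ Eve forces the target.

Eve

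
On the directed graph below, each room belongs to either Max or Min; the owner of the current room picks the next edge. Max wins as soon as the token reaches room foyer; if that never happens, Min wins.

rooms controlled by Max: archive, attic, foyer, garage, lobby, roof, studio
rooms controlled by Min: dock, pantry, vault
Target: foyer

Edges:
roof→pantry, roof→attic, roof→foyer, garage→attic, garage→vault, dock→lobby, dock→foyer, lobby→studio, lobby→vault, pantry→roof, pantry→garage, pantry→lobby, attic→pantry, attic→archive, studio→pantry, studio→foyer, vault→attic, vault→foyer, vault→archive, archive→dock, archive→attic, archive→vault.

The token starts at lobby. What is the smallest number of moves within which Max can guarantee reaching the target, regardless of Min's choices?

2

A0 = {foyer}
A1: add {roof, studio} — roof (Max) has roof→foyer; studio (Max) has studio→foyer.
A2: add {lobby} — lobby (Max) has lobby→studio.
lobby enters the attractor at level 2, so Max can force the target in 2 moves from there.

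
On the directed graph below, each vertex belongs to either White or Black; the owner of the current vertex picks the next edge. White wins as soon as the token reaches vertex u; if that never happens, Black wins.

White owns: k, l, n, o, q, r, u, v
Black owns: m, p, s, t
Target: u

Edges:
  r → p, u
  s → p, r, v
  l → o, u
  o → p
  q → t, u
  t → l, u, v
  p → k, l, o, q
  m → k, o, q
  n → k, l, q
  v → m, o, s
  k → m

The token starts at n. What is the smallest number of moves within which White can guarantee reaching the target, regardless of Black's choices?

A0 = {u}
A1: add {l, q, r} — l (White) has l→u; q (White) has q→u; r (White) has r→u.
A2: add {n} — n (White) has n→l.
A3 = A2; e.g. k (White) has no edge into A2. Fixed point.
n enters the attractor at level 2, so White can force the target in 2 moves from there.

2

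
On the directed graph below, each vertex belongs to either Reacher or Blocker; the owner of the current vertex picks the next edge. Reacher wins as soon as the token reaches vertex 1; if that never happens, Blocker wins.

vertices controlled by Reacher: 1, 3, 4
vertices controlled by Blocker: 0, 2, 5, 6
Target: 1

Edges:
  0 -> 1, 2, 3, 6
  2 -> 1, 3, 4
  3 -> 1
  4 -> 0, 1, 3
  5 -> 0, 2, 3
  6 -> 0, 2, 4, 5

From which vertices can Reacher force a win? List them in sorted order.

A0 = {1}
A1: add {3, 4} — 3 (Reacher) has 3→1; 4 (Reacher) has 4→1.
A2: add {2} — 2 (Blocker): all of {1, 3, 4} already in.
A3 = A2; e.g. 0 (Blocker) can still go to 6. Fixed point.
Reacher's winning region = {1, 2, 3, 4}.

1, 2, 3, 4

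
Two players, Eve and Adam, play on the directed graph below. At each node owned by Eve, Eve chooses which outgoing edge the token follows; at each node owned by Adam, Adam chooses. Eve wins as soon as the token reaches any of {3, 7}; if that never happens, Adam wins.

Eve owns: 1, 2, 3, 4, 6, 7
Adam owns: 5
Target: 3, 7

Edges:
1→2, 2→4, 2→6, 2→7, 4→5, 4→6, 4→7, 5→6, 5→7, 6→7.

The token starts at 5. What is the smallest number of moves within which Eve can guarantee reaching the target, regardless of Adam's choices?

A0 = {3, 7}
A1: add {2, 4, 6} — 2 (Eve) has 2→7; 4 (Eve) has 4→7; 6 (Eve) has 6→7.
A2: add {1, 5} — 1 (Eve) has 1→2; 5 (Adam): all of {6, 7} already in.
A2 = all vertices. Fixed point.
5 enters the attractor at level 2, so Eve can force the target in 2 moves from there.

2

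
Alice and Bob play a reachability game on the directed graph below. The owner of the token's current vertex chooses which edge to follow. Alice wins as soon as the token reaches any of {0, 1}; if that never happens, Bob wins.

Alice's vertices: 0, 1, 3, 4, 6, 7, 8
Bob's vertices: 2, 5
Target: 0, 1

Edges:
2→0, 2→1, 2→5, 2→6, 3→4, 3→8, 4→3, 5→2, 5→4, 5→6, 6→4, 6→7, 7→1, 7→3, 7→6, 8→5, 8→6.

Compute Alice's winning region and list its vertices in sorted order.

0, 1, 3, 4, 6, 7, 8

A0 = {0, 1}
A1: add {7} — 7 (Alice) has 7→1.
A2: add {6} — 6 (Alice) has 6→7.
A3: add {8} — 8 (Alice) has 8→6.
A4: add {3} — 3 (Alice) has 3→8.
A5: add {4} — 4 (Alice) has 4→3.
A6 = A5; e.g. 2 (Bob) can still go to 5. Fixed point.
Alice's winning region = {0, 1, 3, 4, 6, 7, 8}.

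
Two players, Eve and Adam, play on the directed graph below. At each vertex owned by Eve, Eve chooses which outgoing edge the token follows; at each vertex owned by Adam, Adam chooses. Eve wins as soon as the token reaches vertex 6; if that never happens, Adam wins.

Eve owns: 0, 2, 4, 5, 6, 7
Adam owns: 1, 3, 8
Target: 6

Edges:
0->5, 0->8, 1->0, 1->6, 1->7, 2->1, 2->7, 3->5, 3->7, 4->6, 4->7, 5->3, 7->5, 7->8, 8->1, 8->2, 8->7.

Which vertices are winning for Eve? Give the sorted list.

4, 6

A0 = {6}
A1: add {4} — 4 (Eve) has 4→6.
A2 = A1; e.g. 0 (Eve) has no edge into A1. Fixed point.
Eve's winning region = {4, 6}.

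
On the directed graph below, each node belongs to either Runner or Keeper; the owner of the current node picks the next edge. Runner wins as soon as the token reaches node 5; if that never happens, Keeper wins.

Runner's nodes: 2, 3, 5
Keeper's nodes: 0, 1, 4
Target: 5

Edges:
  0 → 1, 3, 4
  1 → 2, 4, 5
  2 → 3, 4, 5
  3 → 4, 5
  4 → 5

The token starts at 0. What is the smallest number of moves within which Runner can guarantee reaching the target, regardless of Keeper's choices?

3

A0 = {5}
A1: add {2, 3, 4} — 2 (Runner) has 2→5; 3 (Runner) has 3→5; 4 (Keeper): all of {5} already in.
A2: add {1} — 1 (Keeper): all of {2, 4, 5} already in.
A3: add {0} — 0 (Keeper): all of {1, 3, 4} already in.
A3 = all vertices. Fixed point.
0 enters the attractor at level 3, so Runner can force the target in 3 moves from there.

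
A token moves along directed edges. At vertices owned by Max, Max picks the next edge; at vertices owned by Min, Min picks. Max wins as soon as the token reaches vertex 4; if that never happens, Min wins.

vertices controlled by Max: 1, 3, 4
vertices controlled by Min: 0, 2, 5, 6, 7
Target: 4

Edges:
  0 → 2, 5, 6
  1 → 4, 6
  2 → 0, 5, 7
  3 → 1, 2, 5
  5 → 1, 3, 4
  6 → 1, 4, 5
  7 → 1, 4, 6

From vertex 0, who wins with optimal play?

A0 = {4}
A1: add {1} — 1 (Max) has 1→4.
A2: add {3} — 3 (Max) has 3→1.
A3: add {5} — 5 (Min): all of {1, 3, 4} already in.
A4: add {6} — 6 (Min): all of {1, 4, 5} already in.
A5: add {7} — 7 (Min): all of {1, 4, 6} already in.
A6 = A5; e.g. 0 (Min) can still go to 2. Fixed point.
0 never enters the attractor, so Min can avoid the target forever.

Min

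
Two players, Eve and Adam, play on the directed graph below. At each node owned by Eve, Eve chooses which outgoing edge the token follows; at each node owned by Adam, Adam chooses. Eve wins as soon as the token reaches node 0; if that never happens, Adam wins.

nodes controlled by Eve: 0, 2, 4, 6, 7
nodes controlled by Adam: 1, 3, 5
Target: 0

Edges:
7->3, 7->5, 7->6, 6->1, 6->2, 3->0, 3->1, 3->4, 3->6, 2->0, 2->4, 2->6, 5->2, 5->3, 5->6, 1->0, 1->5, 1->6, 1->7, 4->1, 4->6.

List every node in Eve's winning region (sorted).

0, 2, 4, 6, 7

A0 = {0}
A1: add {2} — 2 (Eve) has 2→0.
A2: add {6} — 6 (Eve) has 6→2.
A3: add {4, 7} — 4 (Eve) has 4→6; 7 (Eve) has 7→6.
A4 = A3; e.g. 1 (Adam) can still go to 5. Fixed point.
Eve's winning region = {0, 2, 4, 6, 7}.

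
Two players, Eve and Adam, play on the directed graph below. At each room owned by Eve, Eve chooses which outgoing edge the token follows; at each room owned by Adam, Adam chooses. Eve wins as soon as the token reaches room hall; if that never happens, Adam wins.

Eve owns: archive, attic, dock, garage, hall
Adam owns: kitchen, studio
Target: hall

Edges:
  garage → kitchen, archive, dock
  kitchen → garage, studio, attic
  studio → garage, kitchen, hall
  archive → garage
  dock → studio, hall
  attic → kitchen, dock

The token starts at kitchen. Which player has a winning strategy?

Adam

A0 = {hall}
A1: add {dock} — dock (Eve) has dock→hall.
A2: add {attic, garage} — garage (Eve) has garage→dock; attic (Eve) has attic→dock.
A3: add {archive} — archive (Eve) has archive→garage.
A4 = A3; e.g. kitchen (Adam) can still go to studio. Fixed point.
kitchen never enters the attractor, so Adam can avoid the target forever.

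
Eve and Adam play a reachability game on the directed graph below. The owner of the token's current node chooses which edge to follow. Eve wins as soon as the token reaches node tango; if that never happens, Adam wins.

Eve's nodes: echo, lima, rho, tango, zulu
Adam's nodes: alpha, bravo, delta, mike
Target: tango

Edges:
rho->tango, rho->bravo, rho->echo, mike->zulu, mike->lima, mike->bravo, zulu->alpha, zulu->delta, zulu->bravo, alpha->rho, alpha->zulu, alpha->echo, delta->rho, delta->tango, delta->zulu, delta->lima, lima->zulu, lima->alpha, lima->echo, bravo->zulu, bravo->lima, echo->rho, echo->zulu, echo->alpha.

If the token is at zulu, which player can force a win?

A0 = {tango}
A1: add {rho} — rho (Eve) has rho→tango.
A2: add {echo} — echo (Eve) has echo→rho.
A3: add {lima} — lima (Eve) has lima→echo.
A4 = A3; e.g. mike (Adam) can still go to zulu. Fixed point.
zulu never enters the attractor, so Adam can avoid the target forever.

Adam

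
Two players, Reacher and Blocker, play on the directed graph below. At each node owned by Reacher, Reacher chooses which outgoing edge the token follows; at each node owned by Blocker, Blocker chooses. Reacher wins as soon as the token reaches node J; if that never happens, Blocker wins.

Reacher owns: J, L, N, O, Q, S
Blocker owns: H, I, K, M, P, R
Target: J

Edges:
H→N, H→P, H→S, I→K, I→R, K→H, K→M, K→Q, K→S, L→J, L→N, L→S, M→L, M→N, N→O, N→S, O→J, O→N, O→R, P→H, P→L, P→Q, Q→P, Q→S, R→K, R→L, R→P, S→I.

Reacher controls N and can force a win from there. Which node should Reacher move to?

A0 = {J}
A1: add {L, O} — L (Reacher) has L→J; O (Reacher) has O→J.
A2: add {N} — N (Reacher) has N→O.
A3: add {M} — M (Blocker): all of {L, N} already in.
A4 = A3; e.g. H (Blocker) can still go to P. Fixed point.
From N, successor O is in the attractor (rank 1); the other successor S is not.

O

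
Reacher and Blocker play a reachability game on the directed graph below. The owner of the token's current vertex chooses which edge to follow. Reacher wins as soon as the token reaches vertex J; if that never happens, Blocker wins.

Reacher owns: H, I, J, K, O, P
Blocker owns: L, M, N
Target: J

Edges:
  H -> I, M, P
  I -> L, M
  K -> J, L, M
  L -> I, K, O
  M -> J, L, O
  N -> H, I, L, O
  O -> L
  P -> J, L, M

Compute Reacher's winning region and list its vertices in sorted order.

A0 = {J}
A1: add {K, P} — K (Reacher) has K→J; P (Reacher) has P→J.
A2: add {H} — H (Reacher) has H→P.
A3 = A2; e.g. I (Reacher) has no edge into A2. Fixed point.
Reacher's winning region = {H, J, K, P}.

H, J, K, P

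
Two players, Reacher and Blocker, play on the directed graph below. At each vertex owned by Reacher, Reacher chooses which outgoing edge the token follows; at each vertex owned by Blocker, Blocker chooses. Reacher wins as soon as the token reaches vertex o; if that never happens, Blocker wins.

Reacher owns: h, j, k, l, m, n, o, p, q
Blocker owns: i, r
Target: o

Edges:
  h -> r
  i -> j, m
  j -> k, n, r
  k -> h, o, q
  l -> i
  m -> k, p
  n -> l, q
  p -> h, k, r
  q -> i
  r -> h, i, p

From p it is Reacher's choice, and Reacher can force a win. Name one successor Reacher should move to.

k

A0 = {o}
A1: add {k} — k (Reacher) has k→o.
A2: add {j, m, p} — j (Reacher) has j→k; m (Reacher) has m→k; p (Reacher) has p→k.
A3: add {i} — i (Blocker): all of {j, m} already in.
A4: add {l, q} — l (Reacher) has l→i; q (Reacher) has q→i.
A5: add {n} — n (Reacher) has n→l.
A6 = A5; e.g. h (Reacher) has no edge into A5. Fixed point.
From p, successor k is in the attractor (rank 1); the other successors h, r are not.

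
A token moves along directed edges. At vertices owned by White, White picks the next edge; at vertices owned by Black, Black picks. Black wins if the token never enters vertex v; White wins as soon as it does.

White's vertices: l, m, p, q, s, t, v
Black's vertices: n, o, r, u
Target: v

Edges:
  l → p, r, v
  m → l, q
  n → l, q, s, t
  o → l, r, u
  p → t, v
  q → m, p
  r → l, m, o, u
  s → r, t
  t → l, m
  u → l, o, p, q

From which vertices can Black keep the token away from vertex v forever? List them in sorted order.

o, r, u

A0 = {v}
A1: add {l, p} — l (White) has l→v; p (White) has p→v.
A2: add {m, q, t} — m (White) has m→l; q (White) has q→p; t (White) has t→l.
A3: add {s} — s (White) has s→t.
A4: add {n} — n (Black): all of {l, q, s, t} already in.
A5 = A4; e.g. o (Black) can still go to r. Fixed point.
White's attractor = {l, m, n, p, q, s, t, v}; Black avoids the target exactly from the complement.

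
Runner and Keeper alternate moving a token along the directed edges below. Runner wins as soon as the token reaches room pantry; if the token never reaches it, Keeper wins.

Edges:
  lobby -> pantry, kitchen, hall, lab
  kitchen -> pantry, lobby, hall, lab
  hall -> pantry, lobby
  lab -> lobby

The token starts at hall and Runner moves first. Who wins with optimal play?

Track states (vertex, player-to-move).
A0 = {(pantry,Runner), (pantry,Keeper)}
A1: add {(lobby,Runner), (kitchen,Runner), (hall,Runner)}.
(hall,Runner) ∈ A1 ⇒ Runner forces the target.

Runner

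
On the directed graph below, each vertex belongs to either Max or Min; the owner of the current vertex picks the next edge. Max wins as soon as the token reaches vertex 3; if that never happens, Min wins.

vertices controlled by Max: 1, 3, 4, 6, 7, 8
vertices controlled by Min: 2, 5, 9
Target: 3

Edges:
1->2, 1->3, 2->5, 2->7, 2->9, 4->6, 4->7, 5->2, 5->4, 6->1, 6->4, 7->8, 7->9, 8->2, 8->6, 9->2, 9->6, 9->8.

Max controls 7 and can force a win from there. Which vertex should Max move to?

8

A0 = {3}
A1: add {1} — 1 (Max) has 1→3.
A2: add {6} — 6 (Max) has 6→1.
A3: add {4, 8} — 4 (Max) has 4→6; 8 (Max) has 8→6.
A4: add {7} — 7 (Max) has 7→8.
A5 = A4; e.g. 2 (Min) can still go to 5. Fixed point.
From 7, successor 8 is in the attractor (rank 3); the other successor 9 is not.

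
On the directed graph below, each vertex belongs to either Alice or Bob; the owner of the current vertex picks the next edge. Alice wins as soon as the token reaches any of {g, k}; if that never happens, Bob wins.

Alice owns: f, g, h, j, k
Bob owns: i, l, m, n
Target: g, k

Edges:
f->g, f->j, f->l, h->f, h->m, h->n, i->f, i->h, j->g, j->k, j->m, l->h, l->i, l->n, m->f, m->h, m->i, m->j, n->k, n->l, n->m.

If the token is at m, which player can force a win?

A0 = {g, k}
A1: add {f, j} — f (Alice) has f→g; j (Alice) has j→g.
A2: add {h} — h (Alice) has h→f.
A3: add {i} — i (Bob): all of {f, h} already in.
A4: add {m} — m (Bob): all of {f, h, i, j} already in.
A5 = A4; e.g. l (Bob) can still go to n. Fixed point.
m ∈ A4, so Alice can force the target.

Alice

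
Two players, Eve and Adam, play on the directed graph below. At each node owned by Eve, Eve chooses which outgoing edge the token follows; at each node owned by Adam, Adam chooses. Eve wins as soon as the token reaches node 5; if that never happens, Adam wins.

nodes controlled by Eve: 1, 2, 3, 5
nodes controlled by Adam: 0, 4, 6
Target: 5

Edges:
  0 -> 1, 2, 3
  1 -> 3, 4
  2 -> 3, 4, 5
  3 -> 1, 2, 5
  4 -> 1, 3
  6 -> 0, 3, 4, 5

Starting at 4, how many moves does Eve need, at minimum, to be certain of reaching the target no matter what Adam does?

A0 = {5}
A1: add {2, 3} — 2 (Eve) has 2→5; 3 (Eve) has 3→5.
A2: add {1} — 1 (Eve) has 1→3.
A3: add {0, 4} — 0 (Adam): all of {1, 2, 3} already in; 4 (Adam): all of {1, 3} already in.
4 enters the attractor at level 3, so Eve can force the target in 3 moves from there.

3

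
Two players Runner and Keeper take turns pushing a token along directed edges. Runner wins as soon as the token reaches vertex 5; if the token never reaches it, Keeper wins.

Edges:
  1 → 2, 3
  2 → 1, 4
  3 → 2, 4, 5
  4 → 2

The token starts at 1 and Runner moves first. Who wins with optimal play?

Keeper

Track states (vertex, player-to-move).
A0 = {(5,Runner), (5,Keeper)}
A1: add {(3,Runner)}.
A2 = A1; e.g. (1,Runner) stays out. (1,Runner) never enters ⇒ Keeper avoids the target.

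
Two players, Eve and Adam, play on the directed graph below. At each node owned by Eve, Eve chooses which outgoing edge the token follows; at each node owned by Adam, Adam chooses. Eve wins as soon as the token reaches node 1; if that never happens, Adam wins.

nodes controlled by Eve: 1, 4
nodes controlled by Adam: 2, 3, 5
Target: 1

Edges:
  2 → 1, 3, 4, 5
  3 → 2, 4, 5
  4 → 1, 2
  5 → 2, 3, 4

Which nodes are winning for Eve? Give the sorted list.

1, 4

A0 = {1}
A1: add {4} — 4 (Eve) has 4→1.
A2 = A1; e.g. 2 (Adam) can still go to 3. Fixed point.
Eve's winning region = {1, 4}.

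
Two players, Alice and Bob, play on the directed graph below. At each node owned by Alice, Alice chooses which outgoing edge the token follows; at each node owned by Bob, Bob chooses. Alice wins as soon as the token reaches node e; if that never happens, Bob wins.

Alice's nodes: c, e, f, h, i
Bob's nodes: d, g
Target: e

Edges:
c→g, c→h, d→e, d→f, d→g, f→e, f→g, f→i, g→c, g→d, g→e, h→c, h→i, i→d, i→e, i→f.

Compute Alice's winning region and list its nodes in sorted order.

A0 = {e}
A1: add {f, i} — f (Alice) has f→e; i (Alice) has i→e.
A2: add {h} — h (Alice) has h→i.
A3: add {c} — c (Alice) has c→h.
A4 = A3; e.g. d (Bob) can still go to g. Fixed point.
Alice's winning region = {c, e, f, h, i}.

c, e, f, h, i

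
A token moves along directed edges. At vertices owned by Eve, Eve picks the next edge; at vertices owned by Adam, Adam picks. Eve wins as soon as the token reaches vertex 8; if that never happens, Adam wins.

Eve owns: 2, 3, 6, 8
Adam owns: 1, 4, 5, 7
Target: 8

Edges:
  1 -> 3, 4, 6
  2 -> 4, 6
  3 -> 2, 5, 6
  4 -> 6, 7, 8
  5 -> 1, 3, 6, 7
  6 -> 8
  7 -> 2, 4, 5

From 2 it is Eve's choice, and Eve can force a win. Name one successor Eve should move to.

6

A0 = {8}
A1: add {6} — 6 (Eve) has 6→8.
A2: add {2, 3} — 2 (Eve) has 2→6; 3 (Eve) has 3→6.
A3 = A2; e.g. 1 (Adam) can still go to 4. Fixed point.
From 2, successor 6 is in the attractor (rank 1); the other successor 4 is not.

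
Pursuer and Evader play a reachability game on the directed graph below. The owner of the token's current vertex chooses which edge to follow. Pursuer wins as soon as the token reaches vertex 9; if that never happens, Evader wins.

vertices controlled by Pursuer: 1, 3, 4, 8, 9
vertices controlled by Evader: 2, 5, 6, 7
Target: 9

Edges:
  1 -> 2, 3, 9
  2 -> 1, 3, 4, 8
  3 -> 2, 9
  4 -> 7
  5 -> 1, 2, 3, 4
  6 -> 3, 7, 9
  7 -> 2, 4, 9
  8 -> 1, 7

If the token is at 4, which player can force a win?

A0 = {9}
A1: add {1, 3} — 1 (Pursuer) has 1→9; 3 (Pursuer) has 3→9.
A2: add {8} — 8 (Pursuer) has 8→1.
A3 = A2; e.g. 2 (Evader) can still go to 4. Fixed point.
4 never enters the attractor, so Evader can avoid the target forever.

Evader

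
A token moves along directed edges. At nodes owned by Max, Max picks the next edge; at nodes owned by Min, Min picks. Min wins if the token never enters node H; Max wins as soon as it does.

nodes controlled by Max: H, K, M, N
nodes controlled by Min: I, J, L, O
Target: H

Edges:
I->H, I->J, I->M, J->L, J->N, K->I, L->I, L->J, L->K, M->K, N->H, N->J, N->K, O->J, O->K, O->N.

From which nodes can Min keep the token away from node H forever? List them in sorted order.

A0 = {H}
A1: add {N} — N (Max) has N→H.
A2 = A1; e.g. I (Min) can still go to J. Fixed point.
Max's attractor = {H, N}; Min avoids the target exactly from the complement.

I, J, K, L, M, O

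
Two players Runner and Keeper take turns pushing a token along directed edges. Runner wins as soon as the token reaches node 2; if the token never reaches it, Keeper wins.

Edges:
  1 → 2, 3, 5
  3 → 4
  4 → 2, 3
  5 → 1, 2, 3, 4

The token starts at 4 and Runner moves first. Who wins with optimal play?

Runner

Track states (vertex, player-to-move).
A0 = {(2,Runner), (2,Keeper)}
A1: add {(1,Runner), (4,Runner), (5,Runner)}.
(4,Runner) ∈ A1 ⇒ Runner forces the target.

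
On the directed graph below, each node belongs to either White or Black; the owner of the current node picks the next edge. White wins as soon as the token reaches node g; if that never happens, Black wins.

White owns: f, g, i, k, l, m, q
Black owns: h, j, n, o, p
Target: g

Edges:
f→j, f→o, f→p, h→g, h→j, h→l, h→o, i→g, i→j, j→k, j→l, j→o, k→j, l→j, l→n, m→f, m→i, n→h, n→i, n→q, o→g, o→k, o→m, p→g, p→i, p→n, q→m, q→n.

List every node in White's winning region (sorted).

A0 = {g}
A1: add {i} — i (White) has i→g.
A2: add {m} — m (White) has m→i.
A3: add {q} — q (White) has q→m.
A4 = A3; e.g. f (White) has no edge into A3. Fixed point.
White's winning region = {g, i, m, q}.

g, i, m, q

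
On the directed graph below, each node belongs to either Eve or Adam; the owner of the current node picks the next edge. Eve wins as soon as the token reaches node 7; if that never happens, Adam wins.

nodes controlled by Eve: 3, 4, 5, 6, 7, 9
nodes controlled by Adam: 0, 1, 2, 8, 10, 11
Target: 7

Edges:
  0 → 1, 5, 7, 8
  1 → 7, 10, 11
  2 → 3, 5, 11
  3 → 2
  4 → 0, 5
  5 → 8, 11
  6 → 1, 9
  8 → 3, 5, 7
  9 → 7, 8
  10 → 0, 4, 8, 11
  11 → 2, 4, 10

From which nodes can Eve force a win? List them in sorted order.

A0 = {7}
A1: add {9} — 9 (Eve) has 9→7.
A2: add {6} — 6 (Eve) has 6→9.
A3 = A2; e.g. 0 (Adam) can still go to 1. Fixed point.
Eve's winning region = {6, 7, 9}.

6, 7, 9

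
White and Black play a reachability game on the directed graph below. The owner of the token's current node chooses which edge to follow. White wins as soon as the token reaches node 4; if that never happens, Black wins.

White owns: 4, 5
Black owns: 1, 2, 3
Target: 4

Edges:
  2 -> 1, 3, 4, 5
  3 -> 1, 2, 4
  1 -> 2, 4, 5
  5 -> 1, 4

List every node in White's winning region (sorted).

A0 = {4}
A1: add {5} — 5 (White) has 5→4.
A2 = A1; e.g. 1 (Black) can still go to 2. Fixed point.
White's winning region = {4, 5}.

4, 5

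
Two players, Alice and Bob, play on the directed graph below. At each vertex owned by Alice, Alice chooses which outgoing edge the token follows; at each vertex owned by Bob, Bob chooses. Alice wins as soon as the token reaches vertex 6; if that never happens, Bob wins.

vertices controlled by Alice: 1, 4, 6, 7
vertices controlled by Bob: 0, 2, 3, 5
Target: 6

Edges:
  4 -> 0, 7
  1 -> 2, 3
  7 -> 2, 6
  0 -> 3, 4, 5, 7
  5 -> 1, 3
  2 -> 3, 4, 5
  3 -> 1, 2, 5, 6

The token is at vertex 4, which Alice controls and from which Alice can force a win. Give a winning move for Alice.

7

A0 = {6}
A1: add {7} — 7 (Alice) has 7→6.
A2: add {4} — 4 (Alice) has 4→7.
A3 = A2; e.g. 0 (Bob) can still go to 3. Fixed point.
From 4, successor 7 is in the attractor (rank 1); the other successor 0 is not.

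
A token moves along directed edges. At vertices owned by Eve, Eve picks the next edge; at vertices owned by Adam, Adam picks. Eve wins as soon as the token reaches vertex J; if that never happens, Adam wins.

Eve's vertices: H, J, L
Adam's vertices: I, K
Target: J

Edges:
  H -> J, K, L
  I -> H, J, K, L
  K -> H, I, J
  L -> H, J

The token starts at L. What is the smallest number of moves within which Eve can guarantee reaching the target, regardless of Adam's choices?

1

A0 = {J}
A1: add {H, L} — H (Eve) has H→J; L (Eve) has L→J.
A2 = A1; e.g. I (Adam) can still go to K. Fixed point.
L enters the attractor at level 1, so Eve can force the target in 1 move from there.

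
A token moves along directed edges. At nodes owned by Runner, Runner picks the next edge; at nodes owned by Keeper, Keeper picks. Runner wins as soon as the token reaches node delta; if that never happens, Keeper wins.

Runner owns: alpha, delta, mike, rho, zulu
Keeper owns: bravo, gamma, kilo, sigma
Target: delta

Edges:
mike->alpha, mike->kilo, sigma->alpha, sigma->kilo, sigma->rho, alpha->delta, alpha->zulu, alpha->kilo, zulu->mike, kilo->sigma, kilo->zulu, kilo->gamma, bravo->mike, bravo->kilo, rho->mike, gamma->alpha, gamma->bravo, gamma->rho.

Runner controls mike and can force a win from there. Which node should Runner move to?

A0 = {delta}
A1: add {alpha} — alpha (Runner) has alpha→delta.
A2: add {mike} — mike (Runner) has mike→alpha.
A3: add {rho, zulu} — zulu (Runner) has zulu→mike; rho (Runner) has rho→mike.
A4 = A3; e.g. sigma (Keeper) can still go to kilo. Fixed point.
From mike, successor alpha is in the attractor (rank 1); the other successor kilo is not.

alpha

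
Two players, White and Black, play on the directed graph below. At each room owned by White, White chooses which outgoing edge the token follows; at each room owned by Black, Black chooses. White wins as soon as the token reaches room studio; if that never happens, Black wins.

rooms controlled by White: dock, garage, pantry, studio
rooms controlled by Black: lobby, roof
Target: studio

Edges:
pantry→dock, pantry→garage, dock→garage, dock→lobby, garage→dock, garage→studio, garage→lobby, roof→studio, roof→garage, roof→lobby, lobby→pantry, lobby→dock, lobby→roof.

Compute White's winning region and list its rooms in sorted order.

dock, garage, pantry, studio

A0 = {studio}
A1: add {garage} — garage (White) has garage→studio.
A2: add {dock, pantry} — pantry (White) has pantry→garage; dock (White) has dock→garage.
A3 = A2; e.g. roof (Black) can still go to lobby. Fixed point.
White's winning region = {dock, garage, pantry, studio}.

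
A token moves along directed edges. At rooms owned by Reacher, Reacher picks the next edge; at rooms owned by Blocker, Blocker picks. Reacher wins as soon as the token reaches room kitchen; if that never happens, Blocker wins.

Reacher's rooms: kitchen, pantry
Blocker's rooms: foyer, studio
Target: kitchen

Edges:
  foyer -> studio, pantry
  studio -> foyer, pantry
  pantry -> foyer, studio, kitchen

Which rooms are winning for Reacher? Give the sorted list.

A0 = {kitchen}
A1: add {pantry} — pantry (Reacher) has pantry→kitchen.
A2 = A1; e.g. foyer (Blocker) can still go to studio. Fixed point.
Reacher's winning region = {kitchen, pantry}.

kitchen, pantry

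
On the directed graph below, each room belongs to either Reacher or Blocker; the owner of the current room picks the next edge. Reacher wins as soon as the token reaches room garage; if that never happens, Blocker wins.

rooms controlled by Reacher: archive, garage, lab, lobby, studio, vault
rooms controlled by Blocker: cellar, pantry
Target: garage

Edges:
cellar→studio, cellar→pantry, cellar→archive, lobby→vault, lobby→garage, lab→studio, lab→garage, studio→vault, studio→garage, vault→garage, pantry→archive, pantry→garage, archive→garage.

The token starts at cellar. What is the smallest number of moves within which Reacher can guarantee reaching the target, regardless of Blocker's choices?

3

A0 = {garage}
A1: add {archive, lab, lobby, studio, vault} — lobby (Reacher) has lobby→garage; lab (Reacher) has lab→garage; studio (Reacher) has studio→garage; vault (Reacher) has vault→garage; archive (Reacher) has archive→garage.
A2: add {pantry} — pantry (Blocker): all of {archive, garage} already in.
A3: add {cellar} — cellar (Blocker): all of {studio, pantry, archive} already in.
A3 = all vertices. Fixed point.
cellar enters the attractor at level 3, so Reacher can force the target in 3 moves from there.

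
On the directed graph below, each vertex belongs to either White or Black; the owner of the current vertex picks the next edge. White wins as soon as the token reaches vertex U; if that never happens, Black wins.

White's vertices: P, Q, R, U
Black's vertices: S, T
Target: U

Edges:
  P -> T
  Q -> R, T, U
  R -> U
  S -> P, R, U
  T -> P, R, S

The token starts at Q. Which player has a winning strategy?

White

A0 = {U}
A1: add {Q, R} — Q (White) has Q→U; R (White) has R→U.
A2 = A1; e.g. P (White) has no edge into A1. Fixed point.
Q ∈ A1, so White can force the target.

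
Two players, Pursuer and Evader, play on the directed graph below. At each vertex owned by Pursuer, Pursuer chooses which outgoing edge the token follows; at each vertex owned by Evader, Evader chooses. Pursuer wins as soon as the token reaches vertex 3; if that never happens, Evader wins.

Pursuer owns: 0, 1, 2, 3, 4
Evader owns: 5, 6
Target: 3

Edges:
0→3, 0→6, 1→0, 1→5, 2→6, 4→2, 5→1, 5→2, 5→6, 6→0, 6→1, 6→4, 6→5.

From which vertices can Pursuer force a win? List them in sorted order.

0, 1, 3

A0 = {3}
A1: add {0} — 0 (Pursuer) has 0→3.
A2: add {1} — 1 (Pursuer) has 1→0.
A3 = A2; e.g. 2 (Pursuer) has no edge into A2. Fixed point.
Pursuer's winning region = {0, 1, 3}.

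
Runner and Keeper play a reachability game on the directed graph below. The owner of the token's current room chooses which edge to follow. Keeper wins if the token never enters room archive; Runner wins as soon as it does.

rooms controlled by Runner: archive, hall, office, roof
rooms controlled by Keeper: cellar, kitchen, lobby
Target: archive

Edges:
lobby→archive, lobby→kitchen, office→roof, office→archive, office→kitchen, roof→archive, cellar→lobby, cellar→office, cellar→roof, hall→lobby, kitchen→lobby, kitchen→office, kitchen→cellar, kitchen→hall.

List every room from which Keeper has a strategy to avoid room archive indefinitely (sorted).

cellar, hall, kitchen, lobby

A0 = {archive}
A1: add {office, roof} — office (Runner) has office→archive; roof (Runner) has roof→archive.
A2 = A1; e.g. lobby (Keeper) can still go to kitchen. Fixed point.
Runner's attractor = {archive, office, roof}; Keeper avoids the target exactly from the complement.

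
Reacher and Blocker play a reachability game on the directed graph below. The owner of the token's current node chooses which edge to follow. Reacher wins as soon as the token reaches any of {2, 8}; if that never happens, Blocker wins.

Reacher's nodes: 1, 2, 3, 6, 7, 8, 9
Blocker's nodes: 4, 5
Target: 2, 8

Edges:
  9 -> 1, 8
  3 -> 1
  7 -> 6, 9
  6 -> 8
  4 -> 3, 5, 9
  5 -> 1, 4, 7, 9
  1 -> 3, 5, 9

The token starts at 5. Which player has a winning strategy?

A0 = {2, 8}
A1: add {6, 9} — 6 (Reacher) has 6→8; 9 (Reacher) has 9→8.
A2: add {1, 7} — 1 (Reacher) has 1→9; 7 (Reacher) has 7→6.
A3: add {3} — 3 (Reacher) has 3→1.
A4 = A3; e.g. 4 (Blocker) can still go to 5. Fixed point.
5 never enters the attractor, so Blocker can avoid the target forever.

Blocker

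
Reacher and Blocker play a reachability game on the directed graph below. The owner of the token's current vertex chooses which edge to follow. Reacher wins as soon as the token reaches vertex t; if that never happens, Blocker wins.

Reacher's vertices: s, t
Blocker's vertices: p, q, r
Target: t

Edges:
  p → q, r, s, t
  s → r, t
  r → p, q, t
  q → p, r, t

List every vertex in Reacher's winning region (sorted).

s, t

A0 = {t}
A1: add {s} — s (Reacher) has s→t.
A2 = A1; e.g. p (Blocker) can still go to q. Fixed point.
Reacher's winning region = {s, t}.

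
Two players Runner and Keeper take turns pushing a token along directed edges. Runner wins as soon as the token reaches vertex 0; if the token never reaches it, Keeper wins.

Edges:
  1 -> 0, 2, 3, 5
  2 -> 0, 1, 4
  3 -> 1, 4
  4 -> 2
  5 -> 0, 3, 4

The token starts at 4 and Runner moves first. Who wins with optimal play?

Keeper

Track states (vertex, player-to-move).
A0 = {(0,Runner), (0,Keeper)}
A1: add {(1,Runner), (2,Runner), (5,Runner)}.
A2: add {(4,Keeper)}.
A3: add {(3,Runner)}.
A4: add {(1,Keeper)}.
A5 = A4; e.g. (2,Keeper) stays out. (4,Runner) never enters ⇒ Keeper avoids the target.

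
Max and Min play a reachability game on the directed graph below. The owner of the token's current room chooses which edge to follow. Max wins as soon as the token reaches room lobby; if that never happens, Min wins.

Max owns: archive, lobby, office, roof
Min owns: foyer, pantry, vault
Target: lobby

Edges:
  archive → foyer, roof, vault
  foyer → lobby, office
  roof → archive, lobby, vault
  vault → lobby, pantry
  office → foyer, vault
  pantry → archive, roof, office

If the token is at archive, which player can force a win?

A0 = {lobby}
A1: add {roof} — roof (Max) has roof→lobby.
A2: add {archive} — archive (Max) has archive→roof.
A3 = A2; e.g. foyer (Min) can still go to office. Fixed point.
archive ∈ A2, so Max can force the target.

Max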